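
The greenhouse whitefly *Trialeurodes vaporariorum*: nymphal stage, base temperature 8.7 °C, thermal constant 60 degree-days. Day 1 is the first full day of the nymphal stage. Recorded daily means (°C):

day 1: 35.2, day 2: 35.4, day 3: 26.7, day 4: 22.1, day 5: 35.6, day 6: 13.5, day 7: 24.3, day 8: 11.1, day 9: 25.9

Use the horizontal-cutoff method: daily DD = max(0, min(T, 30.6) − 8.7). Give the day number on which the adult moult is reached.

day 3

Daily DD above 8.7 °C (capped at 21.9): 21.9, 21.9, 18.0, 13.4, 21.9, 4.8, 15.6, 2.4, 17.2.
Cumulative: 21.9, 43.8, 61.8, 75.2, 97.1, 101.9, 117.5, 119.9, 137.1.
The total first reaches 60 DD on day 3.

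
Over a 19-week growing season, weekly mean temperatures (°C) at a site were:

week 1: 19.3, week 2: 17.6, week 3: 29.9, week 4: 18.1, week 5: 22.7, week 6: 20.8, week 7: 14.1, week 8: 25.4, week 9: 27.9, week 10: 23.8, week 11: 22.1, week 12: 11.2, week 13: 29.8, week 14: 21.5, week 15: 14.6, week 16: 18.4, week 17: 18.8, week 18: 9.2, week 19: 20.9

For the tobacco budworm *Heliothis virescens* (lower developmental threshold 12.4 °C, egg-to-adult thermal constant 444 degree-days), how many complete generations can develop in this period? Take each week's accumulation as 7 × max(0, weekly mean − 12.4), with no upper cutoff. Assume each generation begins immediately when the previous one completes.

2 generations

Weekly DD (7 × max(0, T̄ − 12.4)): 48.3, 36.4, 122.5, 39.9, 72.1, 58.8, 11.9, 91.0, 108.5, 79.8, 67.9, 0.0, 121.8, 63.7, 15.4, 42.0, 44.8, 0.0, 59.5.
Season total = 1084.3 DD.
Complete generations = ⌊1084.3 / 444⌋ = 2.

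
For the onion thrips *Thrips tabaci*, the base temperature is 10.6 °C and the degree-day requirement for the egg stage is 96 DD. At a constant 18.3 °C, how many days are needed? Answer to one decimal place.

12.5 days

Daily accumulation = 18.3 − 10.6 = 7.7 DD/day.
Duration = 96 / 7.7 = 12.468 ≈ 12.5 days.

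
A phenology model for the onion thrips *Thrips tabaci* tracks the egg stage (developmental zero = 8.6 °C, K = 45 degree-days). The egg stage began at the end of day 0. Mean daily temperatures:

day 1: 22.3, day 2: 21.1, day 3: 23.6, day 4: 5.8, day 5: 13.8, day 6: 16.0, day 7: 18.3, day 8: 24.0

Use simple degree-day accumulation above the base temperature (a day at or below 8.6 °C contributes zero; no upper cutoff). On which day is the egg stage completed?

Daily DD above 8.6 °C: 13.7, 12.5, 15.0, 0.0, 5.2, 7.4, 9.7, 15.4.
Cumulative: 13.7, 26.2, 41.2, 41.2, 46.4, 53.8, 63.5, 78.9.
The total first reaches 45 DD on day 5.

day 5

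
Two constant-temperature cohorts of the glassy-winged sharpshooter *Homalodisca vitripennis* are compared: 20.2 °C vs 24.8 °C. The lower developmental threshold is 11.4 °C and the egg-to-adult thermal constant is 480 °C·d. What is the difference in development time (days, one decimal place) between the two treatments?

18.7 days

At 20.2 °C: 480 / (20.2 − 11.4) = 480 / 8.8 = 54.545 d.
At 24.8 °C: 480 / (24.8 − 11.4) = 480 / 13.4 = 35.821 d.
Difference = |54.545 − 35.821| = 18.725 ≈ 18.7 days.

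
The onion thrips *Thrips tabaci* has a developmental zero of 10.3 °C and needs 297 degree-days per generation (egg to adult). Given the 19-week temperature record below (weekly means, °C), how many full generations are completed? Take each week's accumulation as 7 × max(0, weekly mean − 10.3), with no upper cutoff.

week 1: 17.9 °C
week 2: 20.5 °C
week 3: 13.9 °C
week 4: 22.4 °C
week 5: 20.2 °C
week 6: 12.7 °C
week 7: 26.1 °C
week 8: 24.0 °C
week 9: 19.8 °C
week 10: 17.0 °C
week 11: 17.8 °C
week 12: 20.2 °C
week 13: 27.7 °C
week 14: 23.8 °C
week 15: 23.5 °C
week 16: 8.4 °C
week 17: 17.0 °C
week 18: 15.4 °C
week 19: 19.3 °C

Weekly DD (7 × max(0, T̄ − 10.3)): 53.2, 71.4, 25.2, 84.7, 69.3, 16.8, 110.6, 95.9, 66.5, 46.9, 52.5, 69.3, 121.8, 94.5, 92.4, 0.0, 46.9, 35.7, 63.0.
Season total = 1216.6 DD.
Complete generations = ⌊1216.6 / 297⌋ = 4.

4 generations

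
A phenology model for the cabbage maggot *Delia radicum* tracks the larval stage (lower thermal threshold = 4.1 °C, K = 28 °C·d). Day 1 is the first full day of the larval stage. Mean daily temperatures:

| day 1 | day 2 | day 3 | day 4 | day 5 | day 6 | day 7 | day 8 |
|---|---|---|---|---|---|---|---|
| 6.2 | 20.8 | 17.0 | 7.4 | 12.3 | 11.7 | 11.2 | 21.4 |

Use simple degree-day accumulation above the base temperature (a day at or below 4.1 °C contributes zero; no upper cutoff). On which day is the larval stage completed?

Daily DD above 4.1 °C: 2.1, 16.7, 12.9, 3.3, 8.2, 7.6, 7.1, 17.3.
Cumulative: 2.1, 18.8, 31.7, 35.0, 43.2, 50.8, 57.9, 75.2.
The total first reaches 28 DD on day 3.

day 3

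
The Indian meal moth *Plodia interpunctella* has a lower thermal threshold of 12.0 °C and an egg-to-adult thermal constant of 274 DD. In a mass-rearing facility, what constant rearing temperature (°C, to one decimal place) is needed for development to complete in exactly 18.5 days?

Required daily accumulation = 274 / 18.5 = 14.811 DD/day.
T = T_base + 14.811 = 12.0 + 14.811 = 26.811 ≈ 26.8 °C.

26.8 °C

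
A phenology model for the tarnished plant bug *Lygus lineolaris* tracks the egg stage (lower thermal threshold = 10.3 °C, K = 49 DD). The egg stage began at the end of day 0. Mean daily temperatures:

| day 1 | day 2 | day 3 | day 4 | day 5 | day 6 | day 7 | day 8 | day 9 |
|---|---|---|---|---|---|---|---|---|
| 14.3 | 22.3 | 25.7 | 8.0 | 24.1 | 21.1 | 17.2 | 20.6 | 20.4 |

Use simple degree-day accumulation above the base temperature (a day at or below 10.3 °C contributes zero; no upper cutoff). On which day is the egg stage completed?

day 6

Daily DD above 10.3 °C: 4.0, 12.0, 15.4, 0.0, 13.8, 10.8, 6.9, 10.3, 10.1.
Cumulative: 4.0, 16.0, 31.4, 31.4, 45.2, 56.0, 62.9, 73.2, 83.3.
The total first reaches 49 DD on day 6.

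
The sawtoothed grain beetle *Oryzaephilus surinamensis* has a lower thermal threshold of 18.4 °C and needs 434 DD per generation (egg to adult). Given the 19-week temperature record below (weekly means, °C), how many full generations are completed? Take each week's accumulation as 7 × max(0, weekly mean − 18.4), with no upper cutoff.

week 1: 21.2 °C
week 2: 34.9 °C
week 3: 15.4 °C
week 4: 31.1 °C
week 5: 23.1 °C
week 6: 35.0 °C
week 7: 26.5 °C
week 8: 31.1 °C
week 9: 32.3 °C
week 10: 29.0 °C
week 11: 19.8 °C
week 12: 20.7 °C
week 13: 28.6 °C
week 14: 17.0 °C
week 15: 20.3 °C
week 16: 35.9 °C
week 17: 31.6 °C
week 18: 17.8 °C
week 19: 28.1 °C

2 generations

Weekly DD (7 × max(0, T̄ − 18.4)): 19.6, 115.5, 0.0, 88.9, 32.9, 116.2, 56.7, 88.9, 97.3, 74.2, 9.8, 16.1, 71.4, 0.0, 13.3, 122.5, 92.4, 0.0, 67.9.
Season total = 1083.6 DD.
Complete generations = ⌊1083.6 / 434⌋ = 2.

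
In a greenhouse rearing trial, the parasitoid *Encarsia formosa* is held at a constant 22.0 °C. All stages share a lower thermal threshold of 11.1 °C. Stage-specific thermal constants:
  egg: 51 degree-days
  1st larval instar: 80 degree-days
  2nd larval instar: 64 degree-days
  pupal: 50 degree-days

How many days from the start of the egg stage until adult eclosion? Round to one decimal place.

22.5 days

Daily accumulation at 22.0 °C = 22.0 − 11.1 = 10.9 DD/day.
Total K = 51 + 80 + 64 + 50 = 245 DD.
Total duration = 245 / 10.9 = 22.477 ≈ 22.5 days.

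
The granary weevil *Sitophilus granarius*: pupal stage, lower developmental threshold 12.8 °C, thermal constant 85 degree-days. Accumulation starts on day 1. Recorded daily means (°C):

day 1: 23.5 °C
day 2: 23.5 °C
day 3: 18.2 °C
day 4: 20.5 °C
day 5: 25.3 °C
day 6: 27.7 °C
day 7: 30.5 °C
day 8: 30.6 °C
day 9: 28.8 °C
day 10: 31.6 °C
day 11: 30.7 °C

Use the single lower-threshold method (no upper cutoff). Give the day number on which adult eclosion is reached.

day 8

Daily DD above 12.8 °C: 10.7, 10.7, 5.4, 7.7, 12.5, 14.9, 17.7, 17.8, 16.0, 18.8, 17.9.
Cumulative: 10.7, 21.4, 26.8, 34.5, 47.0, 61.9, 79.6, 97.4, 113.4, 132.2, 150.1.
The total first reaches 85 DD on day 8.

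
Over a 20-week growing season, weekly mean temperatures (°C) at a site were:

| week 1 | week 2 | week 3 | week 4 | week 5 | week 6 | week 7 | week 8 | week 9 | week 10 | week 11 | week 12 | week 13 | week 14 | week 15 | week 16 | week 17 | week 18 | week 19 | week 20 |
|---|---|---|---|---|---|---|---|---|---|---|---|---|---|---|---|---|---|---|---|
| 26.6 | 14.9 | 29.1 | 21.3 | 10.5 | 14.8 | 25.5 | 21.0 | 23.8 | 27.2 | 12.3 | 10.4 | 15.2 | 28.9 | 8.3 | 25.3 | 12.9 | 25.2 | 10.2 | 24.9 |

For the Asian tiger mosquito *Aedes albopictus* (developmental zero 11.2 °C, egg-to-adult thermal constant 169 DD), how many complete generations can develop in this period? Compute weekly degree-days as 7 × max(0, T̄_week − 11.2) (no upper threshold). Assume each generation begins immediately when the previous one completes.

7 generations

Weekly DD (7 × max(0, T̄ − 11.2)): 107.8, 25.9, 125.3, 70.7, 0.0, 25.2, 100.1, 68.6, 88.2, 112.0, 7.7, 0.0, 28.0, 123.9, 0.0, 98.7, 11.9, 98.0, 0.0, 95.9.
Season total = 1187.9 DD.
Complete generations = ⌊1187.9 / 169⌋ = 7.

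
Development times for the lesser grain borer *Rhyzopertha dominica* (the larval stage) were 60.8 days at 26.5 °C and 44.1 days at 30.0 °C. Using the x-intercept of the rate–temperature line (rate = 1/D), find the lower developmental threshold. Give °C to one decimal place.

17.3 °C

Linear rate model ⇒ the product D·(T − T_b) is constant across temperatures.
60.8·(26.5 − T_b) = 44.1·(30.0 − T_b)
T_b = (60.8·26.5 − 44.1·30.0) / (60.8 − 44.1) = 288.20 / 16.7 = 17.257 °C ≈ 17.3 °C.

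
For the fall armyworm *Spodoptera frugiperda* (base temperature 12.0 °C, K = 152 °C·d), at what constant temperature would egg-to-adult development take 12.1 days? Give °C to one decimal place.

24.6 °C

Required daily accumulation = 152 / 12.1 = 12.562 DD/day.
T = T_base + 12.562 = 12.0 + 12.562 = 24.562 ≈ 24.6 °C.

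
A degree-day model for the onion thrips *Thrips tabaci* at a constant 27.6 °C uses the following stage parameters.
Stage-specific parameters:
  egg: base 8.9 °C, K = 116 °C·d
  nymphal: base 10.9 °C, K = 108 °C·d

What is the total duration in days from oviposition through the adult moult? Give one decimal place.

12.7 days

egg: 116 / (27.6 − 8.9) = 116 / 18.7 = 6.203 d.
nymphal: 108 / (27.6 − 10.9) = 108 / 16.7 = 6.467 d.
Sum = 12.670 ≈ 12.7 days.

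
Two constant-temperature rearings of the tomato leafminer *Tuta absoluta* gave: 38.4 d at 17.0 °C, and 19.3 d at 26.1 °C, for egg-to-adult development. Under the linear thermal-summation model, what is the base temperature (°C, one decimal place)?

Equal thermal constants: D₁(T₁ − T_b) = D₂(T₂ − T_b).
38.4·(17.0 − T_b) = 19.3·(26.1 − T_b)
T_b = (38.4·17.0 − 19.3·26.1) / (38.4 − 19.3) = 149.07 / 19.1 = 7.805 °C ≈ 7.8 °C.

7.8 °C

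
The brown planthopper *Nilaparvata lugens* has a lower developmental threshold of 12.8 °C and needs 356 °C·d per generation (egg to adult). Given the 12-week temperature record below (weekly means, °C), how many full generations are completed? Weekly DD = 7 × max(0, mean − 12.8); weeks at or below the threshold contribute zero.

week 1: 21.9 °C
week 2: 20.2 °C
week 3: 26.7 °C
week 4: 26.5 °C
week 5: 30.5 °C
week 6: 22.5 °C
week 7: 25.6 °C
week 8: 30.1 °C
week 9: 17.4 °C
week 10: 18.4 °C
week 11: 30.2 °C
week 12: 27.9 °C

2 generations

Weekly DD (7 × max(0, T̄ − 12.8)): 63.7, 51.8, 97.3, 95.9, 123.9, 67.9, 89.6, 121.1, 32.2, 39.2, 121.8, 105.7.
Season total = 1010.1 DD.
Complete generations = ⌊1010.1 / 356⌋ = 2.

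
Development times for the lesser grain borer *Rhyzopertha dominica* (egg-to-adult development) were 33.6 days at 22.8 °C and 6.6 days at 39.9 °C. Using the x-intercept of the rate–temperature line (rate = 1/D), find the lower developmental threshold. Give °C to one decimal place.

18.6 °C

Under the model K = D·(T − T_b), so D₁·(T₁ − T_b) = D₂·(T₂ − T_b).
33.6·(22.8 − T_b) = 6.6·(39.9 − T_b)
T_b = (33.6·22.8 − 6.6·39.9) / (33.6 − 6.6) = 502.74 / 27.0 = 18.620 °C ≈ 18.6 °C.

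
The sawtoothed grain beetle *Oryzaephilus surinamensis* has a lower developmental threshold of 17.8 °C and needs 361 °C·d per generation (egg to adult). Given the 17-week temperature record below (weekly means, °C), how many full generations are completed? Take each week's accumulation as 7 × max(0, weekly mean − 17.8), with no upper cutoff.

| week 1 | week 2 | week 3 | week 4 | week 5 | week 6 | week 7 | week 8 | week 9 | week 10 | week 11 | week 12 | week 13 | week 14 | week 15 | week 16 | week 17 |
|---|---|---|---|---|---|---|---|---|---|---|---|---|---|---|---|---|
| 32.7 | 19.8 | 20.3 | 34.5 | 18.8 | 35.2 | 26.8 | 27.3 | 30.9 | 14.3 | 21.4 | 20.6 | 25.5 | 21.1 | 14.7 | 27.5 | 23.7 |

Weekly DD (7 × max(0, T̄ − 17.8)): 104.3, 14.0, 17.5, 116.9, 7.0, 121.8, 63.0, 66.5, 91.7, 0.0, 25.2, 19.6, 53.9, 23.1, 0.0, 67.9, 41.3.
Season total = 833.7 DD.
Complete generations = ⌊833.7 / 361⌋ = 2.

2 generations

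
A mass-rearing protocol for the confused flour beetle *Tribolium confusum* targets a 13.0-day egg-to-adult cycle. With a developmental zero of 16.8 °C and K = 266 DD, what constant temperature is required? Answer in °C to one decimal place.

37.3 °C

Required daily accumulation = 266 / 13.0 = 20.462 DD/day.
T = T_base + 20.462 = 16.8 + 20.462 = 37.262 ≈ 37.3 °C.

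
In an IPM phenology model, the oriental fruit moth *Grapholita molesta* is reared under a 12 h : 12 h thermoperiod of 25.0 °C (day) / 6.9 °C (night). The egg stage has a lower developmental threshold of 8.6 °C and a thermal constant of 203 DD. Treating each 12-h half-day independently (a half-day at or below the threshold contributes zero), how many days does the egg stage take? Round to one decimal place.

24.8 days

Day half: max(0, 25.0 − 8.6) × 0.5 = 16.4 × 0.5 = 8.20 DD.
Night half: max(0, 6.9 − 8.6) × 0.5 = 0.0 × 0.5 = 0.00 DD.
Per 24 h: 8.20 DD/day.
Duration = 203 / 8.20 = 24.756 ≈ 24.8 days.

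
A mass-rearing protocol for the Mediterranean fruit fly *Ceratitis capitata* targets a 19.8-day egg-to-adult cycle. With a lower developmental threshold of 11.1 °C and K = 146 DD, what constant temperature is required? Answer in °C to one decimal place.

Required daily accumulation = 146 / 19.8 = 7.374 DD/day.
T = T_base + 7.374 = 11.1 + 7.374 = 18.474 ≈ 18.5 °C.

18.5 °C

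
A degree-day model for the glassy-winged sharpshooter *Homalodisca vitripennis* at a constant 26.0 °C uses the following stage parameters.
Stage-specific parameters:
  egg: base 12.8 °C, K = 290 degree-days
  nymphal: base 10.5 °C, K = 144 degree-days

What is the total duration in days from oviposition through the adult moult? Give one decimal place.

egg: 290 / (26.0 − 12.8) = 290 / 13.2 = 21.970 d.
nymphal: 144 / (26.0 − 10.5) = 144 / 15.5 = 9.290 d.
Sum = 31.260 ≈ 31.3 days.

31.3 days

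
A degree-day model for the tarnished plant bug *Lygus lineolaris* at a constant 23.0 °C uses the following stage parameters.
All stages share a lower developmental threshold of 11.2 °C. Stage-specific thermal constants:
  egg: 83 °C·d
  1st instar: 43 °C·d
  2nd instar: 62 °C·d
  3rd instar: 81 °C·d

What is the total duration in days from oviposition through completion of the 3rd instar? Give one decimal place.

Daily accumulation at 23.0 °C = 23.0 − 11.2 = 11.8 DD/day.
Total K = 83 + 43 + 62 + 81 = 269 DD.
Total duration = 269 / 11.8 = 22.797 ≈ 22.8 days.

22.8 days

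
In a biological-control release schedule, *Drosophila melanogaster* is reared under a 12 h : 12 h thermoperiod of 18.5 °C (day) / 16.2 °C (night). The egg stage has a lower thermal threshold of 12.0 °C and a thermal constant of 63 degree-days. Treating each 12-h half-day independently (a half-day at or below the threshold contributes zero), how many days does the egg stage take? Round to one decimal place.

Day half: max(0, 18.5 − 12.0) × 0.5 = 6.5 × 0.5 = 3.25 DD.
Night half: max(0, 16.2 − 12.0) × 0.5 = 4.2 × 0.5 = 2.10 DD.
Per 24 h: 5.35 DD/day.
Duration = 63 / 5.35 = 11.776 ≈ 11.8 days.

11.8 days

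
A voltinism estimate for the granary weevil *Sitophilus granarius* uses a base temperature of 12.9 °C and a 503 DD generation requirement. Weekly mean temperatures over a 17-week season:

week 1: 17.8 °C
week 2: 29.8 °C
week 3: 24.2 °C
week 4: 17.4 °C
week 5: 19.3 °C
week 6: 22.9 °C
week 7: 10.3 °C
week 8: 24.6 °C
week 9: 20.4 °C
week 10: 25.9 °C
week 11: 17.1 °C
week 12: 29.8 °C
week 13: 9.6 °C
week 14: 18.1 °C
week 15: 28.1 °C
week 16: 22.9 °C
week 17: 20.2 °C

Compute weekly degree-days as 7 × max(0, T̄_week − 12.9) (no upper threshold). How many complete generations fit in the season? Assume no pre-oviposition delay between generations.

2 generations

Weekly DD (7 × max(0, T̄ − 12.9)): 34.3, 118.3, 79.1, 31.5, 44.8, 70.0, 0.0, 81.9, 52.5, 91.0, 29.4, 118.3, 0.0, 36.4, 106.4, 70.0, 51.1.
Season total = 1015.0 DD.
Complete generations = ⌊1015.0 / 503⌋ = 2.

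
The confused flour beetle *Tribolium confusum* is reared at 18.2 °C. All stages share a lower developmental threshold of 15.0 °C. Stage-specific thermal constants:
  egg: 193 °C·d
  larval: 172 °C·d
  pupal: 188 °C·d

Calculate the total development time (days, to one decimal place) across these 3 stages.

172.8 days

Daily accumulation at 18.2 °C = 18.2 − 15.0 = 3.2 DD/day.
Total K = 193 + 172 + 188 = 553 DD.
Total duration = 553 / 3.2 = 172.813 ≈ 172.8 days.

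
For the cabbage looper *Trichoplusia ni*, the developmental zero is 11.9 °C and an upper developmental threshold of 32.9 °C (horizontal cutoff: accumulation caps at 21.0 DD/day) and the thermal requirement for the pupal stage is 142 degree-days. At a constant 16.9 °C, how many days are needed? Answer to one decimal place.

Daily accumulation = 16.9 − 11.9 = 5.0 DD/day.
Duration = 142 / 5.0 = 28.400 ≈ 28.4 days.

28.4 days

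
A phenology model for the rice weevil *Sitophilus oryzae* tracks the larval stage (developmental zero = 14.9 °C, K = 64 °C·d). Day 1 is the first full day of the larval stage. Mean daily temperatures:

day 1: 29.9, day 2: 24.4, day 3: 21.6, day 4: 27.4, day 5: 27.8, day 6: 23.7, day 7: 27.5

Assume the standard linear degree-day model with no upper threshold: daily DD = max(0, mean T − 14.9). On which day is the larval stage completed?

day 6

Daily DD above 14.9 °C: 15.0, 9.5, 6.7, 12.5, 12.9, 8.8, 12.6.
Cumulative: 15.0, 24.5, 31.2, 43.7, 56.6, 65.4, 78.0.
The total first reaches 64 DD on day 6.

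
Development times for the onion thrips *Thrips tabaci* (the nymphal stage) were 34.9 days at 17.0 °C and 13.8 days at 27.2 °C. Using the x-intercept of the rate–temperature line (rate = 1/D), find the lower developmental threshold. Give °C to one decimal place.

Under the model K = D·(T − T_b), so D₁·(T₁ − T_b) = D₂·(T₂ − T_b).
34.9·(17.0 − T_b) = 13.8·(27.2 − T_b)
T_b = (34.9·17.0 − 13.8·27.2) / (34.9 − 13.8) = 217.94 / 21.1 = 10.329 °C ≈ 10.3 °C.

10.3 °C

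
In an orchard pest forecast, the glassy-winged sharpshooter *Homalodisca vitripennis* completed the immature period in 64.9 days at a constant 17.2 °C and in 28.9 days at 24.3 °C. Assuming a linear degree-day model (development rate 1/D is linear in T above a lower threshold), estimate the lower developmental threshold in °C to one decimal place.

11.5 °C

Linear rate model ⇒ the product D·(T − T_b) is constant across temperatures.
64.9·(17.2 − T_b) = 28.9·(24.3 − T_b)
T_b = (64.9·17.2 − 28.9·24.3) / (64.9 − 28.9) = 414.01 / 36.0 = 11.500 °C ≈ 11.5 °C.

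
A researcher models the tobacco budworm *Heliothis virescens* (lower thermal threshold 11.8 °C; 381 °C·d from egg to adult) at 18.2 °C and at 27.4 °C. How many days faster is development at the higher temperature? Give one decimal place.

35.1 days

At 18.2 °C: 381 / (18.2 − 11.8) = 381 / 6.4 = 59.531 d.
At 27.4 °C: 381 / (27.4 − 11.8) = 381 / 15.6 = 24.423 d.
Difference = |59.531 − 24.423| = 35.108 ≈ 35.1 days.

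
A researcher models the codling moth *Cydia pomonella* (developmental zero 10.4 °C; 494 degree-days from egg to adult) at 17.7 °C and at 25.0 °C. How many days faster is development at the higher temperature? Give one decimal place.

33.8 days

At 17.7 °C: 494 / (17.7 − 10.4) = 494 / 7.3 = 67.671 d.
At 25.0 °C: 494 / (25.0 − 10.4) = 494 / 14.6 = 33.836 d.
Difference = |67.671 − 33.836| = 33.836 ≈ 33.8 days.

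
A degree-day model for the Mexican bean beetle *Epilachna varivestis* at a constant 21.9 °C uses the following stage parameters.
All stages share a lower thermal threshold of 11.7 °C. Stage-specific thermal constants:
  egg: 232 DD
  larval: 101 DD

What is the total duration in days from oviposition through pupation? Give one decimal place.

Daily accumulation at 21.9 °C = 21.9 − 11.7 = 10.2 DD/day.
Total K = 232 + 101 = 333 DD.
Total duration = 333 / 10.2 = 32.647 ≈ 32.6 days.

32.6 days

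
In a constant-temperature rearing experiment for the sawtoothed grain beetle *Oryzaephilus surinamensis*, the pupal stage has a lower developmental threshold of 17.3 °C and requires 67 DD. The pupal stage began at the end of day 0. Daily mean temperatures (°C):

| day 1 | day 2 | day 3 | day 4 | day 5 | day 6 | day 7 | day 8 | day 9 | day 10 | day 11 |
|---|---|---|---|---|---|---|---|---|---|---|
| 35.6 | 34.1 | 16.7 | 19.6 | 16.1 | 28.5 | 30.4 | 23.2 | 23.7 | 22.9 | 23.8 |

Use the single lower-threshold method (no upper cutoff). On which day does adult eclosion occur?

day 8

Daily DD above 17.3 °C: 18.3, 16.8, 0.0, 2.3, 0.0, 11.2, 13.1, 5.9, 6.4, 5.6, 6.5.
Cumulative: 18.3, 35.1, 35.1, 37.4, 37.4, 48.6, 61.7, 67.6, 74.0, 79.6, 86.1.
The total first reaches 67 DD on day 8.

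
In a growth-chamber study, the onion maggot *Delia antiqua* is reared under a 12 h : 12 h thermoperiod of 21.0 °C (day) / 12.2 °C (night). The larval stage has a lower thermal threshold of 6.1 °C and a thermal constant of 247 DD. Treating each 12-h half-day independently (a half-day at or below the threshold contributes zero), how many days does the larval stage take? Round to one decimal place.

Day half: max(0, 21.0 − 6.1) × 0.5 = 14.9 × 0.5 = 7.45 DD.
Night half: max(0, 12.2 − 6.1) × 0.5 = 6.1 × 0.5 = 3.05 DD.
Per 24 h: 10.50 DD/day.
Duration = 247 / 10.50 = 23.524 ≈ 23.5 days.

23.5 days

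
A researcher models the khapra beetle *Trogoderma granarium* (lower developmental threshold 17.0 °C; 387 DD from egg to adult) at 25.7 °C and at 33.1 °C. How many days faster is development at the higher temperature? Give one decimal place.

At 25.7 °C: 387 / (25.7 − 17.0) = 387 / 8.7 = 44.483 d.
At 33.1 °C: 387 / (33.1 − 17.0) = 387 / 16.1 = 24.037 d.
Difference = |44.483 − 24.037| = 20.445 ≈ 20.4 days.

20.4 days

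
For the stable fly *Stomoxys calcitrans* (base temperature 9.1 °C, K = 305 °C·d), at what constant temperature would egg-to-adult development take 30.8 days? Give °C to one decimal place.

19.0 °C

Required daily accumulation = 305 / 30.8 = 9.903 DD/day.
T = T_base + 9.903 = 9.1 + 9.903 = 19.003 ≈ 19.0 °C.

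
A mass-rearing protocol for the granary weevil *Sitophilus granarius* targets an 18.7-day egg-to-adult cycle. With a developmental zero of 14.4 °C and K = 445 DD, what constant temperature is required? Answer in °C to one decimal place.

38.2 °C

Required daily accumulation = 445 / 18.7 = 23.797 DD/day.
T = T_base + 23.797 = 14.4 + 23.797 = 38.197 ≈ 38.2 °C.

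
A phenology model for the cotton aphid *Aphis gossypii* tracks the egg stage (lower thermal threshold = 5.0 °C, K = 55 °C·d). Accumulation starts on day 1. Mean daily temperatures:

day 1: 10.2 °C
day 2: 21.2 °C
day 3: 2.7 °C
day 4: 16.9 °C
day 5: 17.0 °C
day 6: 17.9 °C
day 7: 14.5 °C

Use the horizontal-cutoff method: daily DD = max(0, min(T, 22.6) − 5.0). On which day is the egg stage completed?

day 6

Daily DD above 5.0 °C (capped at 17.6): 5.2, 16.2, 0.0, 11.9, 12.0, 12.9, 9.5.
Cumulative: 5.2, 21.4, 21.4, 33.3, 45.3, 58.2, 67.7.
The total first reaches 55 DD on day 6.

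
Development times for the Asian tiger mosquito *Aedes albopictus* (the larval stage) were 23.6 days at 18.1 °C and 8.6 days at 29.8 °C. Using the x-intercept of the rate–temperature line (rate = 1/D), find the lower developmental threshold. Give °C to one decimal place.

11.4 °C

Linear rate model ⇒ the product D·(T − T_b) is constant across temperatures.
23.6·(18.1 − T_b) = 8.6·(29.8 − T_b)
T_b = (23.6·18.1 − 8.6·29.8) / (23.6 − 8.6) = 170.88 / 15.0 = 11.392 °C ≈ 11.4 °C.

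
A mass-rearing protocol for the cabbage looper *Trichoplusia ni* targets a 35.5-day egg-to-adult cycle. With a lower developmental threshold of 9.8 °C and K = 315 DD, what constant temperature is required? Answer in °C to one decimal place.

18.7 °C

Required daily accumulation = 315 / 35.5 = 8.873 DD/day.
T = T_base + 8.873 = 9.8 + 8.873 = 18.673 ≈ 18.7 °C.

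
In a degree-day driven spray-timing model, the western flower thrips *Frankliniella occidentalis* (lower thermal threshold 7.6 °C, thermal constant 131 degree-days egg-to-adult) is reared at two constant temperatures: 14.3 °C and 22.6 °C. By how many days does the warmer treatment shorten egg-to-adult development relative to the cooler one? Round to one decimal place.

At 14.3 °C: 131 / (14.3 − 7.6) = 131 / 6.7 = 19.552 d.
At 22.6 °C: 131 / (22.6 − 7.6) = 131 / 15.0 = 8.733 d.
Difference = |19.552 − 8.733| = 10.819 ≈ 10.8 days.

10.8 days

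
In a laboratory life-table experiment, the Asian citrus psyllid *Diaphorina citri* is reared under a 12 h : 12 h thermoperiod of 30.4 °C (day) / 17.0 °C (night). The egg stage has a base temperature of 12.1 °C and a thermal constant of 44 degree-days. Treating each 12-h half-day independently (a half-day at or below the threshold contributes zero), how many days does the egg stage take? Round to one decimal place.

3.8 days

Day half: max(0, 30.4 − 12.1) × 0.5 = 18.3 × 0.5 = 9.15 DD.
Night half: max(0, 17.0 − 12.1) × 0.5 = 4.9 × 0.5 = 2.45 DD.
Per 24 h: 11.60 DD/day.
Duration = 44 / 11.60 = 3.793 ≈ 3.8 days.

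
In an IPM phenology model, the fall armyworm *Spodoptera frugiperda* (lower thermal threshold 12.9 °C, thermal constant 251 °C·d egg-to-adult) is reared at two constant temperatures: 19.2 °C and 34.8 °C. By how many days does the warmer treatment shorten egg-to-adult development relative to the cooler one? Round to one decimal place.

28.4 days

At 19.2 °C: 251 / (19.2 − 12.9) = 251 / 6.3 = 39.841 d.
At 34.8 °C: 251 / (34.8 − 12.9) = 251 / 21.9 = 11.461 d.
Difference = |39.841 − 11.461| = 28.380 ≈ 28.4 days.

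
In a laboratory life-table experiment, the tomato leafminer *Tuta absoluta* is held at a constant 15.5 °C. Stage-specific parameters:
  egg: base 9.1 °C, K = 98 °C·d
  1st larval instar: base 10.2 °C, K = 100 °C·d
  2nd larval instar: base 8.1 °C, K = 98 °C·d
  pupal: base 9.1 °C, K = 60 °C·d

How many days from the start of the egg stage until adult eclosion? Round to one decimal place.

56.8 days

egg: 98 / (15.5 − 9.1) = 98 / 6.4 = 15.312 d.
1st larval instar: 100 / (15.5 − 10.2) = 100 / 5.3 = 18.868 d.
2nd larval instar: 98 / (15.5 − 8.1) = 98 / 7.4 = 13.243 d.
pupal: 60 / (15.5 − 9.1) = 60 / 6.4 = 9.375 d.
Sum = 56.799 ≈ 56.8 days.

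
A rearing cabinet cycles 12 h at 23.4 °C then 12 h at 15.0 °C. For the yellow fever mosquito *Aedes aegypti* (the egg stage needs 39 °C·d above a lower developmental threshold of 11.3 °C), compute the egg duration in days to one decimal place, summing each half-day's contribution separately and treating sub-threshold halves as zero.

4.9 days

Day half: max(0, 23.4 − 11.3) × 0.5 = 12.1 × 0.5 = 6.05 DD.
Night half: max(0, 15.0 − 11.3) × 0.5 = 3.7 × 0.5 = 1.85 DD.
Per 24 h: 7.90 DD/day.
Duration = 39 / 7.90 = 4.937 ≈ 4.9 days.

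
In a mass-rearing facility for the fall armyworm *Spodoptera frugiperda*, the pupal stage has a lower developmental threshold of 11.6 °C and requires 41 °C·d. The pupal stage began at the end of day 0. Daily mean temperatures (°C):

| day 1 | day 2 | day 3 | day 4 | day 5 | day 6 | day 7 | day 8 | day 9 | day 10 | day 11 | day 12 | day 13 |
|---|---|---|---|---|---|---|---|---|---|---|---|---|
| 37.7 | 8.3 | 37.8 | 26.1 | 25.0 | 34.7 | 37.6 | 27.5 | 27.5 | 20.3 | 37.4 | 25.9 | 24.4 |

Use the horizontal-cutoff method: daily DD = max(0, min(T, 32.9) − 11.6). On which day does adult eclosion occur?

Daily DD above 11.6 °C (capped at 21.3): 21.3, 0.0, 21.3, 14.5, 13.4, 21.3, 21.3, 15.9, 15.9, 8.7, 21.3, 14.3, 12.8.
Cumulative: 21.3, 21.3, 42.6, 57.1, 70.5, 91.8, 113.1, 129.0, 144.9, 153.6, 174.9, 189.2, 202.0.
The total first reaches 41 DD on day 3.

day 3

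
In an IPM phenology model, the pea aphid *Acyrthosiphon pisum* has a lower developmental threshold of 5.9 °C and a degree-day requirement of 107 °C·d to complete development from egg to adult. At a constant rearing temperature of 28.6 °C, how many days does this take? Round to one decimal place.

Daily accumulation = 28.6 − 5.9 = 22.7 DD/day.
Duration = 107 / 22.7 = 4.714 ≈ 4.7 days.

4.7 days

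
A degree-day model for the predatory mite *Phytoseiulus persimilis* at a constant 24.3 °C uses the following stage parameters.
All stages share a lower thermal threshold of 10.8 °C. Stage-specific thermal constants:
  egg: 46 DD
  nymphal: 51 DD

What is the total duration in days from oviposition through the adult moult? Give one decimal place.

7.2 days

Daily accumulation at 24.3 °C = 24.3 − 10.8 = 13.5 DD/day.
Total K = 46 + 51 = 97 DD.
Total duration = 97 / 13.5 = 7.185 ≈ 7.2 days.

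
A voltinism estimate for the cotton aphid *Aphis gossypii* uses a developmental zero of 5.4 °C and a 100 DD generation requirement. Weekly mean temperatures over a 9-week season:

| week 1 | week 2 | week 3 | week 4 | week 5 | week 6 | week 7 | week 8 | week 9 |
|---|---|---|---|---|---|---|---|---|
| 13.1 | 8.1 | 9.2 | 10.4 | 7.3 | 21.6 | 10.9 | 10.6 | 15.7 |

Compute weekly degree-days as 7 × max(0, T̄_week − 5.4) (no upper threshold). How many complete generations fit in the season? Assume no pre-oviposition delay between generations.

Weekly DD (7 × max(0, T̄ − 5.4)): 53.9, 18.9, 26.6, 35.0, 13.3, 113.4, 38.5, 36.4, 72.1.
Season total = 408.1 DD.
Complete generations = ⌊408.1 / 100⌋ = 4.

4 generations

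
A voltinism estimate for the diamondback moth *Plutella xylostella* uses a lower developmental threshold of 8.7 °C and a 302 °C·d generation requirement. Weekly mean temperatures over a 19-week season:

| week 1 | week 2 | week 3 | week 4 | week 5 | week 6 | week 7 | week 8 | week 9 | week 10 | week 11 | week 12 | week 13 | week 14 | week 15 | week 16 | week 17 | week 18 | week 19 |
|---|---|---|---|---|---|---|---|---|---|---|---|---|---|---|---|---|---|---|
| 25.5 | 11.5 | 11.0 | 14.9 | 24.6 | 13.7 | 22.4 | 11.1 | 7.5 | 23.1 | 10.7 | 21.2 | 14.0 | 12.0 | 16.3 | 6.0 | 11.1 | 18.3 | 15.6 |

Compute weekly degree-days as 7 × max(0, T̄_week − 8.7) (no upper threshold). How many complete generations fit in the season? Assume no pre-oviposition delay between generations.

Weekly DD (7 × max(0, T̄ − 8.7)): 117.6, 19.6, 16.1, 43.4, 111.3, 35.0, 95.9, 16.8, 0.0, 100.8, 14.0, 87.5, 37.1, 23.1, 53.2, 0.0, 16.8, 67.2, 48.3.
Season total = 903.7 DD.
Complete generations = ⌊903.7 / 302⌋ = 2.

2 generations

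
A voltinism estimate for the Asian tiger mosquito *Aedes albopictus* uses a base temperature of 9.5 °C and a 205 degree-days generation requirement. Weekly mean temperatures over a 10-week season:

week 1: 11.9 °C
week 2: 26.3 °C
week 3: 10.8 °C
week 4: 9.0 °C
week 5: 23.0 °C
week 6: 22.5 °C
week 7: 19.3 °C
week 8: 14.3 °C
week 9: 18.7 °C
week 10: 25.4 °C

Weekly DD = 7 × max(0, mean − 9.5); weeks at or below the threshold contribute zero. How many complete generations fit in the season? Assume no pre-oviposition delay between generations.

Weekly DD (7 × max(0, T̄ − 9.5)): 16.8, 117.6, 9.1, 0.0, 94.5, 91.0, 68.6, 33.6, 64.4, 111.3.
Season total = 606.9 DD.
Complete generations = ⌊606.9 / 205⌋ = 2.

2 generations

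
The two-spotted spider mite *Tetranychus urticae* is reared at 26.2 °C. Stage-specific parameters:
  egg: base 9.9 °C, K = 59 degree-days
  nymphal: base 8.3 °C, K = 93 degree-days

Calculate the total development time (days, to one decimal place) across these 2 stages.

8.8 days

egg: 59 / (26.2 − 9.9) = 59 / 16.3 = 3.620 d.
nymphal: 93 / (26.2 − 8.3) = 93 / 17.9 = 5.196 d.
Sum = 8.815 ≈ 8.8 days.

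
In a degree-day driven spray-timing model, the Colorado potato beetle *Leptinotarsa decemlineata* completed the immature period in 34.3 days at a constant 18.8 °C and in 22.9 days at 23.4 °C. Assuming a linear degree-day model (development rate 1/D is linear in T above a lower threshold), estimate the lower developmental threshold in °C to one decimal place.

Under the model K = D·(T − T_b), so D₁·(T₁ − T_b) = D₂·(T₂ − T_b).
34.3·(18.8 − T_b) = 22.9·(23.4 − T_b)
T_b = (34.3·18.8 − 22.9·23.4) / (34.3 − 22.9) = 108.98 / 11.4 = 9.560 °C ≈ 9.6 °C.

9.6 °C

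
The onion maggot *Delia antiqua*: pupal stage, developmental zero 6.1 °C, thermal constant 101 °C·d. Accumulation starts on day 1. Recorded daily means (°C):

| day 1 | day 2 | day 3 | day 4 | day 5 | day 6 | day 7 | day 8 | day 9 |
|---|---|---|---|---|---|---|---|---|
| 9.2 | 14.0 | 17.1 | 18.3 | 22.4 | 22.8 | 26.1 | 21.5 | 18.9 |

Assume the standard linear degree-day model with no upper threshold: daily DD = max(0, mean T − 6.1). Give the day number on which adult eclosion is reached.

day 8

Daily DD above 6.1 °C: 3.1, 7.9, 11.0, 12.2, 16.3, 16.7, 20.0, 15.4, 12.8.
Cumulative: 3.1, 11.0, 22.0, 34.2, 50.5, 67.2, 87.2, 102.6, 115.4.
The total first reaches 101 DD on day 8.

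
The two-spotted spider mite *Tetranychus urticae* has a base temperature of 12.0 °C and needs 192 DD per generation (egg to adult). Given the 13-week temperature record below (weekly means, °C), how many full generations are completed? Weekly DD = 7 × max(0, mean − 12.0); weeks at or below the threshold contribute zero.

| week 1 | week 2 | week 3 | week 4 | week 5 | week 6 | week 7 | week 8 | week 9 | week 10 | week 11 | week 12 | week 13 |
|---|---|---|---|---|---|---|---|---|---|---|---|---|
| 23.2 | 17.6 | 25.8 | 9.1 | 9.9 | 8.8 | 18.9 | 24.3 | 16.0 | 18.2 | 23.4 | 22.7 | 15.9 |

Weekly DD (7 × max(0, T̄ − 12.0)): 78.4, 39.2, 96.6, 0.0, 0.0, 0.0, 48.3, 86.1, 28.0, 43.4, 79.8, 74.9, 27.3.
Season total = 602.0 DD.
Complete generations = ⌊602.0 / 192⌋ = 3.

3 generations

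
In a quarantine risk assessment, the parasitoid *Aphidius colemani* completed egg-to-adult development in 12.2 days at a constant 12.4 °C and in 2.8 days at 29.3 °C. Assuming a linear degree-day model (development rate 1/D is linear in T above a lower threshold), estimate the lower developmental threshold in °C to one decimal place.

Equal thermal constants: D₁(T₁ − T_b) = D₂(T₂ − T_b).
12.2·(12.4 − T_b) = 2.8·(29.3 − T_b)
T_b = (12.2·12.4 − 2.8·29.3) / (12.2 − 2.8) = 69.24 / 9.4 = 7.366 °C ≈ 7.4 °C.

7.4 °C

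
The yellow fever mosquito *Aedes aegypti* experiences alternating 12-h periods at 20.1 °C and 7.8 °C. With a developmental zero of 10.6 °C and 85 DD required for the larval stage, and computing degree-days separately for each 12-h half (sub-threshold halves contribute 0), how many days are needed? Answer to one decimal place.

17.9 days

Day half: max(0, 20.1 − 10.6) × 0.5 = 9.5 × 0.5 = 4.75 DD.
Night half: max(0, 7.8 − 10.6) × 0.5 = 0.0 × 0.5 = 0.00 DD.
Per 24 h: 4.75 DD/day.
Duration = 85 / 4.75 = 17.895 ≈ 17.9 days.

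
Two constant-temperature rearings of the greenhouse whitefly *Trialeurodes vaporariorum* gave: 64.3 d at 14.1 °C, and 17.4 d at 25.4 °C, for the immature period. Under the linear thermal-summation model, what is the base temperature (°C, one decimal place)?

Linear rate model ⇒ the product D·(T − T_b) is constant across temperatures.
64.3·(14.1 − T_b) = 17.4·(25.4 − T_b)
T_b = (64.3·14.1 − 17.4·25.4) / (64.3 − 17.4) = 464.67 / 46.9 = 9.908 °C ≈ 9.9 °C.

9.9 °C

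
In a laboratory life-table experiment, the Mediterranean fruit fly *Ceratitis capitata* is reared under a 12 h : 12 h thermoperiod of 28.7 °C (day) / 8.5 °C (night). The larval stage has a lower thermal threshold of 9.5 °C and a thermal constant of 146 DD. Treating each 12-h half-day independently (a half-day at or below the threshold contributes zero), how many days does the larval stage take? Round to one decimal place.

15.2 days

Day half: max(0, 28.7 − 9.5) × 0.5 = 19.2 × 0.5 = 9.60 DD.
Night half: max(0, 8.5 − 9.5) × 0.5 = 0.0 × 0.5 = 0.00 DD.
Per 24 h: 9.60 DD/day.
Duration = 146 / 9.60 = 15.208 ≈ 15.2 days.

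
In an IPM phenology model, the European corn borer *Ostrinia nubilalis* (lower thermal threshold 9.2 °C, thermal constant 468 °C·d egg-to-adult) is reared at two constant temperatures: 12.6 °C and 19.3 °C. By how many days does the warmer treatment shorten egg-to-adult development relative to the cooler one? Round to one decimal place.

91.3 days

At 12.6 °C: 468 / (12.6 − 9.2) = 468 / 3.4 = 137.647 d.
At 19.3 °C: 468 / (19.3 − 9.2) = 468 / 10.1 = 46.337 d.
Difference = |137.647 − 46.337| = 91.310 ≈ 91.3 days.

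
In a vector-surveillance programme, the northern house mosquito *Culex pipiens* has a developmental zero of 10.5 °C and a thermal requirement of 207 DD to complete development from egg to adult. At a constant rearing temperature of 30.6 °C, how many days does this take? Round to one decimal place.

10.3 days

Daily accumulation = 30.6 − 10.5 = 20.1 DD/day.
Duration = 207 / 20.1 = 10.299 ≈ 10.3 days.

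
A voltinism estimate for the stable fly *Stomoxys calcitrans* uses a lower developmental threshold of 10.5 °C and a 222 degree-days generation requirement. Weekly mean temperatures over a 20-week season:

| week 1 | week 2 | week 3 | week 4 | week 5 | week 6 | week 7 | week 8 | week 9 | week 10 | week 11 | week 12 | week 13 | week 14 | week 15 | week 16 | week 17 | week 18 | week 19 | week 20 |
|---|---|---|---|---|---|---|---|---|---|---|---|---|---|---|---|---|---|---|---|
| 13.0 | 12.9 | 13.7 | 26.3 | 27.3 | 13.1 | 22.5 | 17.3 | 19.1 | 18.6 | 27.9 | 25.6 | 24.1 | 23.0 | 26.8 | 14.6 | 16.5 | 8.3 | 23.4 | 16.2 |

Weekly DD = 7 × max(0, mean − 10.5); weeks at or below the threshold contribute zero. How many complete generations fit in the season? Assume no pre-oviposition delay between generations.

Weekly DD (7 × max(0, T̄ − 10.5)): 17.5, 16.8, 22.4, 110.6, 117.6, 18.2, 84.0, 47.6, 60.2, 56.7, 121.8, 105.7, 95.2, 87.5, 114.1, 28.7, 42.0, 0.0, 90.3, 39.9.
Season total = 1276.8 DD.
Complete generations = ⌊1276.8 / 222⌋ = 5.

5 generations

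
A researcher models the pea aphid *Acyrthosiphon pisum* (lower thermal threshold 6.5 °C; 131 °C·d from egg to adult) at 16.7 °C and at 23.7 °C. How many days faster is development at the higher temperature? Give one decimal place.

5.2 days

At 16.7 °C: 131 / (16.7 − 6.5) = 131 / 10.2 = 12.843 d.
At 23.7 °C: 131 / (23.7 − 6.5) = 131 / 17.2 = 7.616 d.
Difference = |12.843 − 7.616| = 5.227 ≈ 5.2 days.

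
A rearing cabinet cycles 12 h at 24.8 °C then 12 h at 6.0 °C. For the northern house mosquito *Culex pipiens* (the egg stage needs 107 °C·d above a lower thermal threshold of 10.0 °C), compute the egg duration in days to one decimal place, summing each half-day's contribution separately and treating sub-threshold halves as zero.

14.5 days

Day half: max(0, 24.8 − 10.0) × 0.5 = 14.8 × 0.5 = 7.40 DD.
Night half: max(0, 6.0 − 10.0) × 0.5 = 0.0 × 0.5 = 0.00 DD.
Per 24 h: 7.40 DD/day.
Duration = 107 / 7.40 = 14.459 ≈ 14.5 days.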